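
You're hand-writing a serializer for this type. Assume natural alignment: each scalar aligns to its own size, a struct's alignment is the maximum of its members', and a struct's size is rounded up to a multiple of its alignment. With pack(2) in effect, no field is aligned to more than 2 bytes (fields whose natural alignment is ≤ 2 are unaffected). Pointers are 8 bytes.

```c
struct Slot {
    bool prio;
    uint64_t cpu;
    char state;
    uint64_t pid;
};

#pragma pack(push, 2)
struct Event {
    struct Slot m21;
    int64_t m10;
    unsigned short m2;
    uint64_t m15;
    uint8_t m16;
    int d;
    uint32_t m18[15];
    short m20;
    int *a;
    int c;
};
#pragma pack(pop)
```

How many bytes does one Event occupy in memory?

Slot: prio at 0 (size 1, align 1) → ends 1; pad 7 to align 8 for cpu; cpu at 8 (size 8, align 8) → ends 16; state at 16 (size 1, align 1) → ends 17; pad 7 to align 8 for pid; pid at 24 (size 8, align 8) → ends 32; total 32 bytes, alignment 8
m21 at 0 (size 32, align 2) → ends 32
m10 at 32 (size 8, align 2) → ends 40
m2 at 40 (size 2, align 2) → ends 42
m15 at 42 (size 8, align 2) → ends 50
m16 at 50 (size 1, align 1) → ends 51
pad 1 to align 2 for d
d at 52 (size 4, align 2) → ends 56
m18 at 56 (size 60, align 2) → ends 116
m20 at 116 (size 2, align 2) → ends 118
a at 118 (size 8, align 2) → ends 126
c at 126 (size 4, align 2) → ends 130
total 130 bytes, alignment 2

130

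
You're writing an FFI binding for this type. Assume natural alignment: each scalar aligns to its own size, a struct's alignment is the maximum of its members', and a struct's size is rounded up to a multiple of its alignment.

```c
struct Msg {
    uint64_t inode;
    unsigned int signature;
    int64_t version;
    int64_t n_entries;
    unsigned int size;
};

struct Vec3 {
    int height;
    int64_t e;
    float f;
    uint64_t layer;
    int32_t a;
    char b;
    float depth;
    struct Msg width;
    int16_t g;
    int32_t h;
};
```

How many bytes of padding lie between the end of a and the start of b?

Msg: inode at 0 (size 8, align 8) → ends 8; signature at 8 (size 4, align 4) → ends 12; pad 4 to align 8 for version; version at 16 (size 8, align 8) → ends 24; n_entries at 24 (size 8, align 8) → ends 32; size at 32 (size 4, align 4) → ends 36; tail pad 4 to reach multiple of 8; total 40 bytes, alignment 8
height at 0 (size 4, align 4) → ends 4
pad 4 to align 8 for e
e at 8 (size 8, align 8) → ends 16
f at 16 (size 4, align 4) → ends 20
pad 4 to align 8 for layer
layer at 24 (size 8, align 8) → ends 32
a at 32 (size 4, align 4) → ends 36
b at 36 (size 1, align 1) → ends 37

0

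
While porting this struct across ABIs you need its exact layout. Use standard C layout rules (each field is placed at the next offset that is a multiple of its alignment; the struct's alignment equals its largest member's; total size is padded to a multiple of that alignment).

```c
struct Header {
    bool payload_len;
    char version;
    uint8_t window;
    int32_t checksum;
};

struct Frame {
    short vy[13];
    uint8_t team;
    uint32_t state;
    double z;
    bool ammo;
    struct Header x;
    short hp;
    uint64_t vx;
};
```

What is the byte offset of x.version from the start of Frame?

45

Header: @0: payload_len [1B, align 1] → 1; @1: version [1B, align 1] → 2; @2: window [1B, align 1] → 3; +1 pad (align 4); @4: checksum [4B, align 4] → 8; size 8, align 4
@0: vy [26B, align 2] → 26
@26: team [1B, align 1] → 27
+1 pad (align 4)
@28: state [4B, align 4] → 32
@32: z [8B, align 8] → 40
@40: ammo [1B, align 1] → 41
+3 pad (align 4)
@44: x [8B, align 4] → 52
within Header: version at 1
44 + 1 = 45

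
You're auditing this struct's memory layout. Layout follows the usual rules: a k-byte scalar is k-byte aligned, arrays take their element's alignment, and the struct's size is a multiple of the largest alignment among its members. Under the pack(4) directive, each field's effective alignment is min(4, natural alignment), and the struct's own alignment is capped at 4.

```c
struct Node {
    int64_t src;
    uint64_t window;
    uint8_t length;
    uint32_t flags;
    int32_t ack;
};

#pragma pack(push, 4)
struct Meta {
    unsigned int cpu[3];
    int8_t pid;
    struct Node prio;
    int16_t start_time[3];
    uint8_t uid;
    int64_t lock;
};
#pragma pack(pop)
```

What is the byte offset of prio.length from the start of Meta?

Node: src at 0 (size 8, align 8) → ends 8; window at 8 (size 8, align 8) → ends 16; length at 16 (size 1, align 1) → ends 17; pad 3 to align 4 for flags; flags at 20 (size 4, align 4) → ends 24; ack at 24 (size 4, align 4) → ends 28; tail pad 4 to reach multiple of 8; total 32 bytes, alignment 8
cpu at 0 (size 12, align 4) → ends 12
pid at 12 (size 1, align 1) → ends 13
pad 3 to align 4 for prio
prio at 16 (size 32, align 4) → ends 48
within Node: length at 16
16 + 16 = 32

32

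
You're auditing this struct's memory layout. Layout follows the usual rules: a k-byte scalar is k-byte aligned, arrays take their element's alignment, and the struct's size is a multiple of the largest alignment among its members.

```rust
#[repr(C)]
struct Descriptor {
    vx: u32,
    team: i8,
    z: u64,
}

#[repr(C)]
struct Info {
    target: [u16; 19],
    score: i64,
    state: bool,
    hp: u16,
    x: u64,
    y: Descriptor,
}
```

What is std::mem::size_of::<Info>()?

80

Descriptor: @0: vx [4B, align 4] → 4; @4: team [1B, align 1] → 5; +3 pad (align 8); @8: z [8B, align 8] → 16; size 16, align 8
@0: target [38B, align 2] → 38
+2 pad (align 8)
@40: score [8B, align 8] → 48
@48: state [1B, align 1] → 49
+1 pad (align 2)
@50: hp [2B, align 2] → 52
+4 pad (align 8)
@56: x [8B, align 8] → 64
@64: y [16B, align 8] → 80
size 80, align 8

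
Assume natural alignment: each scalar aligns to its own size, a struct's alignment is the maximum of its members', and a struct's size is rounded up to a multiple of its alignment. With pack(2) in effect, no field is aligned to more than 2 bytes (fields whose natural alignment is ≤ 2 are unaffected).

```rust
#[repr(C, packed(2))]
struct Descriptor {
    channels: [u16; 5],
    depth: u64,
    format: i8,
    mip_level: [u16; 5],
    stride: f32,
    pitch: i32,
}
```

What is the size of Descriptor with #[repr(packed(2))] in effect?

0..10  channels  (10B, 2-aligned)
10..18  depth  (8B, 2-aligned)
18..19  format  (1B, 1-aligned)
19..20  -- padding (1B)
20..30  mip_level  (10B, 2-aligned)
30..34  stride  (4B, 2-aligned)
34..38  pitch  (4B, 2-aligned)
sizeof = 38, alignof = 2

38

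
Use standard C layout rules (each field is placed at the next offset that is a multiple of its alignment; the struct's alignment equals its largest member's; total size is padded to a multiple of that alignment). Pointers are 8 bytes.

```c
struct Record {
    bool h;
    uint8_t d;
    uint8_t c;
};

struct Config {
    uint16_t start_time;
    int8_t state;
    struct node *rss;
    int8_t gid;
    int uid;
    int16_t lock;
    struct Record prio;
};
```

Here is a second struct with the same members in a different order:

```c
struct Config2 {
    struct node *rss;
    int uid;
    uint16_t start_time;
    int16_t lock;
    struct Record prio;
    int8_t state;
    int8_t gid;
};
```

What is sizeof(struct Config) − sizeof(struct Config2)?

8

Record: @0: h [1B, align 1] → 1; @1: d [1B, align 1] → 2; @2: c [1B, align 1] → 3; size 3, align 1
@0: start_time [2B, align 2] → 2
@2: state [1B, align 1] → 3
+5 pad (align 8)
@8: rss [8B, align 8] → 16
@16: gid [1B, align 1] → 17
+3 pad (align 4)
@20: uid [4B, align 4] → 24
@24: lock [2B, align 2] → 26
@26: prio [3B, align 1] → 29
+3 tail pad (align 8)
size 32, align 8
— Config2 —
@0: rss [8B, align 8] → 8
@8: uid [4B, align 4] → 12
@12: start_time [2B, align 2] → 14
@14: lock [2B, align 2] → 16
@16: prio [3B, align 1] → 19
@19: state [1B, align 1] → 20
@20: gid [1B, align 1] → 21
+3 tail pad (align 8)
size 24, align 8
32 − 24 = 8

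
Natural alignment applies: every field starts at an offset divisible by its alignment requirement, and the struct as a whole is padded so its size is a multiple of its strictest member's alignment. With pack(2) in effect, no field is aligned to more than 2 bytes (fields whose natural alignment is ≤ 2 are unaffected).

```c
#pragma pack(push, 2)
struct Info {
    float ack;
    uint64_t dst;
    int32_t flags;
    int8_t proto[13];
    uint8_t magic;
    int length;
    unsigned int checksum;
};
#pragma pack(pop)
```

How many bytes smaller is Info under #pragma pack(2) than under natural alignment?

10

natural layout:
  ack at 0 (size 4, align 4) → ends 4
  pad 4 to align 8 for dst
  dst at 8 (size 8, align 8) → ends 16
  flags at 16 (size 4, align 4) → ends 20
  proto at 20 (size 13, align 1) → ends 33
  magic at 33 (size 1, align 1) → ends 34
  pad 2 to align 4 for length
  length at 36 (size 4, align 4) → ends 40
  checksum at 40 (size 4, align 4) → ends 44
  tail pad 4 to reach multiple of 8
  total 48 bytes, alignment 8
packed(2) layout:
  ack at 0 (size 4, align 2) → ends 4
  dst at 4 (size 8, align 2) → ends 12
  flags at 12 (size 4, align 2) → ends 16
  proto at 16 (size 13, align 1) → ends 29
  magic at 29 (size 1, align 1) → ends 30
  length at 30 (size 4, align 2) → ends 34
  checksum at 34 (size 4, align 2) → ends 38
  total 38 bytes, alignment 2
48 − 38 = 10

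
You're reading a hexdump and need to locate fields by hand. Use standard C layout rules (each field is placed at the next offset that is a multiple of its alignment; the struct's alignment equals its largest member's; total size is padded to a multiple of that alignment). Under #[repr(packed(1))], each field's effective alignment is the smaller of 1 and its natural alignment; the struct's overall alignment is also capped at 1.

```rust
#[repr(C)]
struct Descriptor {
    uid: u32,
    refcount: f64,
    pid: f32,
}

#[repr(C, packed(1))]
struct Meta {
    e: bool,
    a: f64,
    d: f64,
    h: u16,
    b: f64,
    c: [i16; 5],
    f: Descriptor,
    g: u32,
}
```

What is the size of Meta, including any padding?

Descriptor: @0: uid [4B, align 4] → 4; +4 pad (align 8); @8: refcount [8B, align 8] → 16; @16: pid [4B, align 4] → 20; +4 tail pad (align 8); size 24, align 8
@0: e [1B, align 1] → 1
@1: a [8B, align 1] → 9
@9: d [8B, align 1] → 17
@17: h [2B, align 1] → 19
@19: b [8B, align 1] → 27
@27: c [10B, align 1] → 37
@37: f [24B, align 1] → 61
@61: g [4B, align 1] → 65
size 65, align 1

65 bytes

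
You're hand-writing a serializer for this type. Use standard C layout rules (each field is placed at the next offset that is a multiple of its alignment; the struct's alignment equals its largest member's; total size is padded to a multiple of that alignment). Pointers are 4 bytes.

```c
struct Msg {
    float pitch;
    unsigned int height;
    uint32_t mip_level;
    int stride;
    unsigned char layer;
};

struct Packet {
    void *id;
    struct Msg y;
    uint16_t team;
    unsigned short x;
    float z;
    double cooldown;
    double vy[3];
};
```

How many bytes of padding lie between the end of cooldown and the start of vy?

0

Msg: @0: pitch [4B, align 4] → 4; @4: height [4B, align 4] → 8; @8: mip_level [4B, align 4] → 12; @12: stride [4B, align 4] → 16; @16: layer [1B, align 1] → 17; +3 tail pad (align 4); size 20, align 4
@0: id [4B, align 4] → 4
@4: y [20B, align 4] → 24
@24: team [2B, align 2] → 26
@26: x [2B, align 2] → 28
@28: z [4B, align 4] → 32
@32: cooldown [8B, align 8] → 40
@40: vy [24B, align 8] → 64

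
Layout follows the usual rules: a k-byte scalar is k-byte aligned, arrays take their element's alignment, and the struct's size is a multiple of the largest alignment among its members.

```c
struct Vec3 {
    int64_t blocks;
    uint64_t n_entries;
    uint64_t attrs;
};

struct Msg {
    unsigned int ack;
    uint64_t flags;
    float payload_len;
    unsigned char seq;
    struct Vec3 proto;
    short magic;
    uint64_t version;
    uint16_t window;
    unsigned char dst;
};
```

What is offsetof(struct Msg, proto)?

24

Vec3: 0..8  blocks  (8B, 8-aligned); 8..16  n_entries  (8B, 8-aligned); 16..24  attrs  (8B, 8-aligned); sizeof = 24, alignof = 8
0..4  ack  (4B, 4-aligned)
4..8  -- padding (4B)
8..16  flags  (8B, 8-aligned)
16..20  payload_len  (4B, 4-aligned)
20..21  seq  (1B, 1-aligned)
21..24  -- padding (3B)
24..48  proto  (24B, 8-aligned)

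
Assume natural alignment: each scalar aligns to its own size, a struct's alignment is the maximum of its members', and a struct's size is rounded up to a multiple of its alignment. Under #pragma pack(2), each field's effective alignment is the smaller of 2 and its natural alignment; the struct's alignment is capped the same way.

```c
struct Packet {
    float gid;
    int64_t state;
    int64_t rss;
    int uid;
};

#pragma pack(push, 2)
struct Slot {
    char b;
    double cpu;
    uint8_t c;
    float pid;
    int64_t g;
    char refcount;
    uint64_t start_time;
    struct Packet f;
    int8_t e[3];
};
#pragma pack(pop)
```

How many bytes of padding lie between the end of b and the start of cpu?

Packet: gid at 0 (size 4, align 4) → ends 4; pad 4 to align 8 for state; state at 8 (size 8, align 8) → ends 16; rss at 16 (size 8, align 8) → ends 24; uid at 24 (size 4, align 4) → ends 28; tail pad 4 to reach multiple of 8; total 32 bytes, alignment 8
b at 0 (size 1, align 1) → ends 1
pad 1 to align 2 for cpu
cpu at 2 (size 8, align 2) → ends 10

1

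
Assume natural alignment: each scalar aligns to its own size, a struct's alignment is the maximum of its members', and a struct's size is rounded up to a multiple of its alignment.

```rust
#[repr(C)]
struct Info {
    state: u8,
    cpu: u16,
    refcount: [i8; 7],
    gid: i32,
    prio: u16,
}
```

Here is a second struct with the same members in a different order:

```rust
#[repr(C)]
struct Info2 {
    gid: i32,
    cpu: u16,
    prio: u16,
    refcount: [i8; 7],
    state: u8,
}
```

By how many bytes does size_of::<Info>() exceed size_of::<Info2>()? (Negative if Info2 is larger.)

@0: state [1B, align 1] → 1
+1 pad (align 2)
@2: cpu [2B, align 2] → 4
@4: refcount [7B, align 1] → 11
+1 pad (align 4)
@12: gid [4B, align 4] → 16
@16: prio [2B, align 2] → 18
+2 tail pad (align 4)
size 20, align 4
— Info2 —
@0: gid [4B, align 4] → 4
@4: cpu [2B, align 2] → 6
@6: prio [2B, align 2] → 8
@8: refcount [7B, align 1] → 15
@15: state [1B, align 1] → 16
size 16, align 4
20 − 16 = 4

4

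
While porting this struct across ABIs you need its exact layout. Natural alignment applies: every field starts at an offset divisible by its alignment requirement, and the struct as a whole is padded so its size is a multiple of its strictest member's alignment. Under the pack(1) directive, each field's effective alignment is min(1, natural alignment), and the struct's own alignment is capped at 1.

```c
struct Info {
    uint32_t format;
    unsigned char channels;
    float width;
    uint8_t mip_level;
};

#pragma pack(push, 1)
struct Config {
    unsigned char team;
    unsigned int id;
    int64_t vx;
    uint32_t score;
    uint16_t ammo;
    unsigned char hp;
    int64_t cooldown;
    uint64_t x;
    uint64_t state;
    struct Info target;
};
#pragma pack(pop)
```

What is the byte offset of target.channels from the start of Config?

48

Info: 0..4  format  (4B, 4-aligned); 4..5  channels  (1B, 1-aligned); 5..8  -- padding (3B); 8..12  width  (4B, 4-aligned); 12..13  mip_level  (1B, 1-aligned); 13..16  -- tail padding (3B); sizeof = 16, alignof = 4
0..1  team  (1B, 1-aligned)
1..5  id  (4B, 1-aligned)
5..13  vx  (8B, 1-aligned)
13..17  score  (4B, 1-aligned)
17..19  ammo  (2B, 1-aligned)
19..20  hp  (1B, 1-aligned)
20..28  cooldown  (8B, 1-aligned)
28..36  x  (8B, 1-aligned)
36..44  state  (8B, 1-aligned)
44..60  target  (16B, 1-aligned)
within Info: channels at 4
44 + 4 = 48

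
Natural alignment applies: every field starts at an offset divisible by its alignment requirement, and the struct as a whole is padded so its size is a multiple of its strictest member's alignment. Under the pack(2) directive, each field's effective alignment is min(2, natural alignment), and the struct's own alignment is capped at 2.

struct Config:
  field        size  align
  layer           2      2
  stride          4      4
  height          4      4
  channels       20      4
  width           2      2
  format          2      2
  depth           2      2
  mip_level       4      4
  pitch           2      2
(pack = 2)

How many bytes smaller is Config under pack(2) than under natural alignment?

natural layout:
  layer at 0 (size 2, align 2) → ends 2
  pad 2 to align 4 for stride
  stride at 4 (size 4, align 4) → ends 8
  height at 8 (size 4, align 4) → ends 12
  channels at 12 (size 20, align 4) → ends 32
  width at 32 (size 2, align 2) → ends 34
  format at 34 (size 2, align 2) → ends 36
  depth at 36 (size 2, align 2) → ends 38
  pad 2 to align 4 for mip_level
  mip_level at 40 (size 4, align 4) → ends 44
  pitch at 44 (size 2, align 2) → ends 46
  tail pad 2 to reach multiple of 4
  total 48 bytes, alignment 4
packed(2) layout:
  layer at 0 (size 2, align 2) → ends 2
  stride at 2 (size 4, align 2) → ends 6
  height at 6 (size 4, align 2) → ends 10
  channels at 10 (size 20, align 2) → ends 30
  width at 30 (size 2, align 2) → ends 32
  format at 32 (size 2, align 2) → ends 34
  depth at 34 (size 2, align 2) → ends 36
  mip_level at 36 (size 4, align 2) → ends 40
  pitch at 40 (size 2, align 2) → ends 42
  total 42 bytes, alignment 2
48 − 42 = 6

6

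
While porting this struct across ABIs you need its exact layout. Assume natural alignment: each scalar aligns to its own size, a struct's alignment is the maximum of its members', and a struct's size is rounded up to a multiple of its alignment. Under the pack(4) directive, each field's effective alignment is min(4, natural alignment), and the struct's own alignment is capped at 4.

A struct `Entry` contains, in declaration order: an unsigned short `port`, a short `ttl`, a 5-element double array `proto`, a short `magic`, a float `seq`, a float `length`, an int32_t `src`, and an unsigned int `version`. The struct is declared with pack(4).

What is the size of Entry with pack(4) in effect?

@0: port [2B, align 2] → 2
@2: ttl [2B, align 2] → 4
@4: proto [40B, align 4] → 44
@44: magic [2B, align 2] → 46
+2 pad (align 4)
@48: seq [4B, align 4] → 52
@52: length [4B, align 4] → 56
@56: src [4B, align 4] → 60
@60: version [4B, align 4] → 64
size 64, align 4

64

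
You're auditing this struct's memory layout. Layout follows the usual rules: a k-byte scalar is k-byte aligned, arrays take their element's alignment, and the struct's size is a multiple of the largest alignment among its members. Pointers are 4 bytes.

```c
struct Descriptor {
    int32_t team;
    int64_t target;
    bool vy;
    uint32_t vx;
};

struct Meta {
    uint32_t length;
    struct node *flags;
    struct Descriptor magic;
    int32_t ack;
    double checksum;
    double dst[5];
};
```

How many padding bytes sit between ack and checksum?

4

Descriptor: 0..4  team  (4B, 4-aligned); 4..8  -- padding (4B); 8..16  target  (8B, 8-aligned); 16..17  vy  (1B, 1-aligned); 17..20  -- padding (3B); 20..24  vx  (4B, 4-aligned); sizeof = 24, alignof = 8
0..4  length  (4B, 4-aligned)
4..8  flags  (4B, 4-aligned)
8..32  magic  (24B, 8-aligned)
32..36  ack  (4B, 4-aligned)
36..40  -- padding (4B)
40..48  checksum  (8B, 8-aligned)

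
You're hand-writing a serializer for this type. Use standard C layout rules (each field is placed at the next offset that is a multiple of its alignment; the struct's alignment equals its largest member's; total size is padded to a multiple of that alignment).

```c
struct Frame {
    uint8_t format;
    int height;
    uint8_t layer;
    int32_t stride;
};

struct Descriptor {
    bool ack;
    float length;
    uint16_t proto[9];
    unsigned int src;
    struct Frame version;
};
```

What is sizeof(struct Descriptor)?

Frame: 0..1  format  (1B, 1-aligned); 1..4  -- padding (3B); 4..8  height  (4B, 4-aligned); 8..9  layer  (1B, 1-aligned); 9..12  -- padding (3B); 12..16  stride  (4B, 4-aligned); sizeof = 16, alignof = 4
0..1  ack  (1B, 1-aligned)
1..4  -- padding (3B)
4..8  length  (4B, 4-aligned)
8..26  proto  (18B, 2-aligned)
26..28  -- padding (2B)
28..32  src  (4B, 4-aligned)
32..48  version  (16B, 4-aligned)
sizeof = 48, alignof = 4

48 bytes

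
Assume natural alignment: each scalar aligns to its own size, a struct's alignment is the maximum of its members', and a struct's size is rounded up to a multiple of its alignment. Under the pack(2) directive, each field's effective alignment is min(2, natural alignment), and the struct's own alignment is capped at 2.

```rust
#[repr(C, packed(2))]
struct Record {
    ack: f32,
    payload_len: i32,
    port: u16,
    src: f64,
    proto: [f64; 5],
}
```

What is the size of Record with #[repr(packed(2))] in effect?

ack at 0 (size 4, align 2) → ends 4
payload_len at 4 (size 4, align 2) → ends 8
port at 8 (size 2, align 2) → ends 10
src at 10 (size 8, align 2) → ends 18
proto at 18 (size 40, align 2) → ends 58
total 58 bytes, alignment 2

58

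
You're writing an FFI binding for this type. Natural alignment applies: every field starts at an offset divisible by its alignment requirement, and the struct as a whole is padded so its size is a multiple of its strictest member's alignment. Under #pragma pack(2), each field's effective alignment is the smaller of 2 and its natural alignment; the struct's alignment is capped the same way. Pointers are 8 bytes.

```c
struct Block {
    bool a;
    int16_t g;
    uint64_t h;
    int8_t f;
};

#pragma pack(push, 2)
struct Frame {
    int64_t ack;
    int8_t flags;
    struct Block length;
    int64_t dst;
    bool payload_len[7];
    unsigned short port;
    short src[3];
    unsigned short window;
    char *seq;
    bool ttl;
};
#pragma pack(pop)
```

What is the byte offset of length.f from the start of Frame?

Block: 0..1  a  (1B, 1-aligned); 1..2  -- padding (1B); 2..4  g  (2B, 2-aligned); 4..8  -- padding (4B); 8..16  h  (8B, 8-aligned); 16..17  f  (1B, 1-aligned); 17..24  -- tail padding (7B); sizeof = 24, alignof = 8
0..8  ack  (8B, 2-aligned)
8..9  flags  (1B, 1-aligned)
9..10  -- padding (1B)
10..34  length  (24B, 2-aligned)
within Block: f at 16
10 + 16 = 26

26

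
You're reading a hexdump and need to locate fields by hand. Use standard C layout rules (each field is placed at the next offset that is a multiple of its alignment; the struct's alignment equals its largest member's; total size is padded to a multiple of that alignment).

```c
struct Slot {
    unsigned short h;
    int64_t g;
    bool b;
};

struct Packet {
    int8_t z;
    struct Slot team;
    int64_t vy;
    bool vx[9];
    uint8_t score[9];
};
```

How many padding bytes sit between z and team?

Slot: h at 0 (size 2, align 2) → ends 2; pad 6 to align 8 for g; g at 8 (size 8, align 8) → ends 16; b at 16 (size 1, align 1) → ends 17; tail pad 7 to reach multiple of 8; total 24 bytes, alignment 8
z at 0 (size 1, align 1) → ends 1
pad 7 to align 8 for team
team at 8 (size 24, align 8) → ends 32

7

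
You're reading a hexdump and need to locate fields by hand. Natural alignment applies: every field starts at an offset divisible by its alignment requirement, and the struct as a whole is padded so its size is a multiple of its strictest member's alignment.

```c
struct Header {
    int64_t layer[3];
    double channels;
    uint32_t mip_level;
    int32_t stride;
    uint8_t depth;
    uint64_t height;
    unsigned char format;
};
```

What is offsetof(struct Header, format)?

56

0..24  layer  (24B, 8-aligned)
24..32  channels  (8B, 8-aligned)
32..36  mip_level  (4B, 4-aligned)
36..40  stride  (4B, 4-aligned)
40..41  depth  (1B, 1-aligned)
41..48  -- padding (7B)
48..56  height  (8B, 8-aligned)
56..57  format  (1B, 1-aligned)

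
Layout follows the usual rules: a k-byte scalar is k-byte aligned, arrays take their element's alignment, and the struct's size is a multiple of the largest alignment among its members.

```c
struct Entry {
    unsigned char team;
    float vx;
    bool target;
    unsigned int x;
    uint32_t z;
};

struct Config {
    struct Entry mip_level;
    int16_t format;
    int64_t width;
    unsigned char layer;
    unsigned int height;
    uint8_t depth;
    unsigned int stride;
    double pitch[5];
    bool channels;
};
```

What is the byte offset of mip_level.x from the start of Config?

Entry: team at 0 (size 1, align 1) → ends 1; pad 3 to align 4 for vx; vx at 4 (size 4, align 4) → ends 8; target at 8 (size 1, align 1) → ends 9; pad 3 to align 4 for x; x at 12 (size 4, align 4) → ends 16; z at 16 (size 4, align 4) → ends 20; total 20 bytes, alignment 4
mip_level at 0 (size 20, align 4) → ends 20
within Entry: x at 12
0 + 12 = 12

12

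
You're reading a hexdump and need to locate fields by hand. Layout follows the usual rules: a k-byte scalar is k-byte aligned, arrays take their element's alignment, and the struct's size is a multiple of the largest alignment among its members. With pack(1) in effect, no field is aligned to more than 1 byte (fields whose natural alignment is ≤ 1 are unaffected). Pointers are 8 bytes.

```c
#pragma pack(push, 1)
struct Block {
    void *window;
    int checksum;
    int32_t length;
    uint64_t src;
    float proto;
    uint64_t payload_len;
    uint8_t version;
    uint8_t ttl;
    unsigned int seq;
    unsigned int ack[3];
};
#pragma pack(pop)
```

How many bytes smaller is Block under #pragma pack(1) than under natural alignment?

10

natural layout:
  @0: window [8B, align 8] → 8
  @8: checksum [4B, align 4] → 12
  @12: length [4B, align 4] → 16
  @16: src [8B, align 8] → 24
  @24: proto [4B, align 4] → 28
  +4 pad (align 8)
  @32: payload_len [8B, align 8] → 40
  @40: version [1B, align 1] → 41
  @41: ttl [1B, align 1] → 42
  +2 pad (align 4)
  @44: seq [4B, align 4] → 48
  @48: ack [12B, align 4] → 60
  +4 tail pad (align 8)
  size 64, align 8
packed(1) layout:
  @0: window [8B, align 1] → 8
  @8: checksum [4B, align 1] → 12
  @12: length [4B, align 1] → 16
  @16: src [8B, align 1] → 24
  @24: proto [4B, align 1] → 28
  @28: payload_len [8B, align 1] → 36
  @36: version [1B, align 1] → 37
  @37: ttl [1B, align 1] → 38
  @38: seq [4B, align 1] → 42
  @42: ack [12B, align 1] → 54
  size 54, align 1
64 − 54 = 10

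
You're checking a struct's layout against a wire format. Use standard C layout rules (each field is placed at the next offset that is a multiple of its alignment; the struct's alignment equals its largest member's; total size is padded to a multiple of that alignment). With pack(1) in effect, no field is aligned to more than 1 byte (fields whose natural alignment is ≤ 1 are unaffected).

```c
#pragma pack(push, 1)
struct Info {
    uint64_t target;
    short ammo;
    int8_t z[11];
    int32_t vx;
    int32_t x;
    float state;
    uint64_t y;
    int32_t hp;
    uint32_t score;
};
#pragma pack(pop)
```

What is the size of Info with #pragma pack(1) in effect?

0..8  target  (8B, 1-aligned)
8..10  ammo  (2B, 1-aligned)
10..21  z  (11B, 1-aligned)
21..25  vx  (4B, 1-aligned)
25..29  x  (4B, 1-aligned)
29..33  state  (4B, 1-aligned)
33..41  y  (8B, 1-aligned)
41..45  hp  (4B, 1-aligned)
45..49  score  (4B, 1-aligned)
sizeof = 49, alignof = 1

49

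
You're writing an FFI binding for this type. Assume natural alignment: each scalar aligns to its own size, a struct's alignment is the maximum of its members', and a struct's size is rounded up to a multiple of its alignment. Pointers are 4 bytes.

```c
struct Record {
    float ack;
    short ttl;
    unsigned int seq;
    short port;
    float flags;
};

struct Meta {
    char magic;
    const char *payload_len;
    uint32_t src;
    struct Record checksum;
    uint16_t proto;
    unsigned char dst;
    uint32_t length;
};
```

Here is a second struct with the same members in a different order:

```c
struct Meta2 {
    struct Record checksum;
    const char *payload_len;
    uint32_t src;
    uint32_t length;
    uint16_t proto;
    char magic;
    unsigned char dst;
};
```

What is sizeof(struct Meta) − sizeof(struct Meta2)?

Record: ack at 0 (size 4, align 4) → ends 4; ttl at 4 (size 2, align 2) → ends 6; pad 2 to align 4 for seq; seq at 8 (size 4, align 4) → ends 12; port at 12 (size 2, align 2) → ends 14; pad 2 to align 4 for flags; flags at 16 (size 4, align 4) → ends 20; total 20 bytes, alignment 4
magic at 0 (size 1, align 1) → ends 1
pad 3 to align 4 for payload_len
payload_len at 4 (size 4, align 4) → ends 8
src at 8 (size 4, align 4) → ends 12
checksum at 12 (size 20, align 4) → ends 32
proto at 32 (size 2, align 2) → ends 34
dst at 34 (size 1, align 1) → ends 35
pad 1 to align 4 for length
length at 36 (size 4, align 4) → ends 40
total 40 bytes, alignment 4
— Meta2 —
checksum at 0 (size 20, align 4) → ends 20
payload_len at 20 (size 4, align 4) → ends 24
src at 24 (size 4, align 4) → ends 28
length at 28 (size 4, align 4) → ends 32
proto at 32 (size 2, align 2) → ends 34
magic at 34 (size 1, align 1) → ends 35
dst at 35 (size 1, align 1) → ends 36
total 36 bytes, alignment 4
40 − 36 = 4

4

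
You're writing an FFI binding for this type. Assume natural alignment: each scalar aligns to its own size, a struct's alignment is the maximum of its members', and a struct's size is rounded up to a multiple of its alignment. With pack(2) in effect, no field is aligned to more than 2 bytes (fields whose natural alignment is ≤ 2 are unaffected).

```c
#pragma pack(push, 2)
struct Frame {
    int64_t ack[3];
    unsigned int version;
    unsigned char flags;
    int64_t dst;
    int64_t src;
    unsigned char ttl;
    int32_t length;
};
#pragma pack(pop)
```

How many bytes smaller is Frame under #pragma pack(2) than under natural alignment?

natural layout:
  0..24  ack  (24B, 8-aligned)
  24..28  version  (4B, 4-aligned)
  28..29  flags  (1B, 1-aligned)
  29..32  -- padding (3B)
  32..40  dst  (8B, 8-aligned)
  40..48  src  (8B, 8-aligned)
  48..49  ttl  (1B, 1-aligned)
  49..52  -- padding (3B)
  52..56  length  (4B, 4-aligned)
  sizeof = 56, alignof = 8
packed(2) layout:
  0..24  ack  (24B, 2-aligned)
  24..28  version  (4B, 2-aligned)
  28..29  flags  (1B, 1-aligned)
  29..30  -- padding (1B)
  30..38  dst  (8B, 2-aligned)
  38..46  src  (8B, 2-aligned)
  46..47  ttl  (1B, 1-aligned)
  47..48  -- padding (1B)
  48..52  length  (4B, 2-aligned)
  sizeof = 52, alignof = 2
56 − 52 = 4

4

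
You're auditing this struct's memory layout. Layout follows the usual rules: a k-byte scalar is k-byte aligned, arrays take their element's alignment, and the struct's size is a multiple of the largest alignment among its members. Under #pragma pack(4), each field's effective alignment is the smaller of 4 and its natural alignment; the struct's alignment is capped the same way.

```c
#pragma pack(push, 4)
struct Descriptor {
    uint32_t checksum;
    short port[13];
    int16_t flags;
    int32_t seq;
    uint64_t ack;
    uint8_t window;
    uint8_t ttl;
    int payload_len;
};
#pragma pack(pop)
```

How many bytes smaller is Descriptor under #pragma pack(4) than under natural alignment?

natural layout:
  checksum at 0 (size 4, align 4) → ends 4
  port at 4 (size 26, align 2) → ends 30
  flags at 30 (size 2, align 2) → ends 32
  seq at 32 (size 4, align 4) → ends 36
  pad 4 to align 8 for ack
  ack at 40 (size 8, align 8) → ends 48
  window at 48 (size 1, align 1) → ends 49
  ttl at 49 (size 1, align 1) → ends 50
  pad 2 to align 4 for payload_len
  payload_len at 52 (size 4, align 4) → ends 56
  total 56 bytes, alignment 8
packed(4) layout:
  checksum at 0 (size 4, align 4) → ends 4
  port at 4 (size 26, align 2) → ends 30
  flags at 30 (size 2, align 2) → ends 32
  seq at 32 (size 4, align 4) → ends 36
  ack at 36 (size 8, align 4) → ends 44
  window at 44 (size 1, align 1) → ends 45
  ttl at 45 (size 1, align 1) → ends 46
  pad 2 to align 4 for payload_len
  payload_len at 48 (size 4, align 4) → ends 52
  total 52 bytes, alignment 4
56 − 52 = 4

4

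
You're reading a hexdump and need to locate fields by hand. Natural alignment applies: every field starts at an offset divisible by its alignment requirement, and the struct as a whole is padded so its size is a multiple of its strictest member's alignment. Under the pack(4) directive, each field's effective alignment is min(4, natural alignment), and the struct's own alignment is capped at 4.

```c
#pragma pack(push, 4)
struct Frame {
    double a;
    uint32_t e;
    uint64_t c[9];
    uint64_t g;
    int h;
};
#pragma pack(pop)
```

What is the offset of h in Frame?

92

@0: a [8B, align 4] → 8
@8: e [4B, align 4] → 12
@12: c [72B, align 4] → 84
@84: g [8B, align 4] → 92
@92: h [4B, align 4] → 96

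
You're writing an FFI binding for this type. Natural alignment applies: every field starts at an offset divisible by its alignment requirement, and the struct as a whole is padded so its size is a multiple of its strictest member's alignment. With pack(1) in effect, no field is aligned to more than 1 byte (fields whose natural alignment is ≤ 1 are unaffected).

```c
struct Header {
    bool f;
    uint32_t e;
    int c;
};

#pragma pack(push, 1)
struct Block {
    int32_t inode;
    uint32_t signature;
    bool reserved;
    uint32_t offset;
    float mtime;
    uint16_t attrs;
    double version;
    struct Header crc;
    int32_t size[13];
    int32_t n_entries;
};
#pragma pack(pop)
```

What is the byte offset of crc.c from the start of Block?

Header: 0..1  f  (1B, 1-aligned); 1..4  -- padding (3B); 4..8  e  (4B, 4-aligned); 8..12  c  (4B, 4-aligned); sizeof = 12, alignof = 4
0..4  inode  (4B, 1-aligned)
4..8  signature  (4B, 1-aligned)
8..9  reserved  (1B, 1-aligned)
9..13  offset  (4B, 1-aligned)
13..17  mtime  (4B, 1-aligned)
17..19  attrs  (2B, 1-aligned)
19..27  version  (8B, 1-aligned)
27..39  crc  (12B, 1-aligned)
within Header: c at 8
27 + 8 = 35

35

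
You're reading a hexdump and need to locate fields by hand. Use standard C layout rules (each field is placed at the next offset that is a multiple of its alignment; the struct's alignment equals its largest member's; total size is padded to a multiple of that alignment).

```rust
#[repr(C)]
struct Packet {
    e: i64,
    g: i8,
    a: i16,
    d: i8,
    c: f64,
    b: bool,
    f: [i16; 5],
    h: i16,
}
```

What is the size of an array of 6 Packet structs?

240

@0: e [8B, align 8] → 8
@8: g [1B, align 1] → 9
+1 pad (align 2)
@10: a [2B, align 2] → 12
@12: d [1B, align 1] → 13
+3 pad (align 8)
@16: c [8B, align 8] → 24
@24: b [1B, align 1] → 25
+1 pad (align 2)
@26: f [10B, align 2] → 36
@36: h [2B, align 2] → 38
+2 tail pad (align 8)
size 40, align 8
array of 6: 6 × 40 = 240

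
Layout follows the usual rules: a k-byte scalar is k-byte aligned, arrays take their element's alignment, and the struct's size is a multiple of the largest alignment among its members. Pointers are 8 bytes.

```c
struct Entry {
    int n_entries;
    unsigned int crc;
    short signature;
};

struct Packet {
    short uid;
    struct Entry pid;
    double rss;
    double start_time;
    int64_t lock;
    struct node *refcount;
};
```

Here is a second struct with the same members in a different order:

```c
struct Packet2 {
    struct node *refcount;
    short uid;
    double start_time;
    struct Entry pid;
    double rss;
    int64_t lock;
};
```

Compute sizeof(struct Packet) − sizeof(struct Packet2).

-8

Entry: 0..4  n_entries  (4B, 4-aligned); 4..8  crc  (4B, 4-aligned); 8..10  signature  (2B, 2-aligned); 10..12  -- tail padding (2B); sizeof = 12, alignof = 4
0..2  uid  (2B, 2-aligned)
2..4  -- padding (2B)
4..16  pid  (12B, 4-aligned)
16..24  rss  (8B, 8-aligned)
24..32  start_time  (8B, 8-aligned)
32..40  lock  (8B, 8-aligned)
40..48  refcount  (8B, 8-aligned)
sizeof = 48, alignof = 8
— Packet2 —
0..8  refcount  (8B, 8-aligned)
8..10  uid  (2B, 2-aligned)
10..16  -- padding (6B)
16..24  start_time  (8B, 8-aligned)
24..36  pid  (12B, 4-aligned)
36..40  -- padding (4B)
40..48  rss  (8B, 8-aligned)
48..56  lock  (8B, 8-aligned)
sizeof = 56, alignof = 8
48 − 56 = -8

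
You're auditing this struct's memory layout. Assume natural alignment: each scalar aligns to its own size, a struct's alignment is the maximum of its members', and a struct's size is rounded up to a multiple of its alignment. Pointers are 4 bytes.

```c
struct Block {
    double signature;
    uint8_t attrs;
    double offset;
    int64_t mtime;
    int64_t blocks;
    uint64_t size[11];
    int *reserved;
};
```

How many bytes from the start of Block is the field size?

40

0..8  signature  (8B, 8-aligned)
8..9  attrs  (1B, 1-aligned)
9..16  -- padding (7B)
16..24  offset  (8B, 8-aligned)
24..32  mtime  (8B, 8-aligned)
32..40  blocks  (8B, 8-aligned)
40..128  size  (88B, 8-aligned)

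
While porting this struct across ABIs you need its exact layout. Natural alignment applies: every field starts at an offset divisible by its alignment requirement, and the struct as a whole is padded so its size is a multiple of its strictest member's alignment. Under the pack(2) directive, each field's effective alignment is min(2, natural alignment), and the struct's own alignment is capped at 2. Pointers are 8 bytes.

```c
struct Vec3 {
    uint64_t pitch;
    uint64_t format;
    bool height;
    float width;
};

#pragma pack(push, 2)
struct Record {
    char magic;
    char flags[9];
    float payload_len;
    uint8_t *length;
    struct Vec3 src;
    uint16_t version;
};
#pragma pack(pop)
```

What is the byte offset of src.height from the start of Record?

38

Vec3: pitch at 0 (size 8, align 8) → ends 8; format at 8 (size 8, align 8) → ends 16; height at 16 (size 1, align 1) → ends 17; pad 3 to align 4 for width; width at 20 (size 4, align 4) → ends 24; total 24 bytes, alignment 8
magic at 0 (size 1, align 1) → ends 1
flags at 1 (size 9, align 1) → ends 10
payload_len at 10 (size 4, align 2) → ends 14
length at 14 (size 8, align 2) → ends 22
src at 22 (size 24, align 2) → ends 46
within Vec3: height at 16
22 + 16 = 38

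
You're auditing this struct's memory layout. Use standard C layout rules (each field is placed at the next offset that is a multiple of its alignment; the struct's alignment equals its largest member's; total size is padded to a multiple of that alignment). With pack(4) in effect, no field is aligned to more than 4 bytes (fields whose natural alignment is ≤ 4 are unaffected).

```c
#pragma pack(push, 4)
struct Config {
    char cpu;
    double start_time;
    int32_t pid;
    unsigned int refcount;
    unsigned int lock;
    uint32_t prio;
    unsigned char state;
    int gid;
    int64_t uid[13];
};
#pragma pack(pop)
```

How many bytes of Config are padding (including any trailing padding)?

@0: cpu [1B, align 1] → 1
+3 pad (align 4)
@4: start_time [8B, align 4] → 12
@12: pid [4B, align 4] → 16
@16: refcount [4B, align 4] → 20
@20: lock [4B, align 4] → 24
@24: prio [4B, align 4] → 28
@28: state [1B, align 1] → 29
+3 pad (align 4)
@32: gid [4B, align 4] → 36
@36: uid [104B, align 4] → 140
size 140, align 4
data bytes 134, size 140 → padding 6

6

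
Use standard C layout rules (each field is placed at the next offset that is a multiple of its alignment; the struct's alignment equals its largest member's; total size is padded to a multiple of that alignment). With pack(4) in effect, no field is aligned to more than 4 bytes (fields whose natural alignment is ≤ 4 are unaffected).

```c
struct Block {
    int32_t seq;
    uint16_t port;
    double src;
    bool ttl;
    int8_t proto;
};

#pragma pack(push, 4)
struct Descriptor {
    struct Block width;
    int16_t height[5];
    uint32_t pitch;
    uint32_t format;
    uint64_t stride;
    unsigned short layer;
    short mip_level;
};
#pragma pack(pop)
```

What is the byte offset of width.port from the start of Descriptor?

4

Block: seq at 0 (size 4, align 4) → ends 4; port at 4 (size 2, align 2) → ends 6; pad 2 to align 8 for src; src at 8 (size 8, align 8) → ends 16; ttl at 16 (size 1, align 1) → ends 17; proto at 17 (size 1, align 1) → ends 18; tail pad 6 to reach multiple of 8; total 24 bytes, alignment 8
width at 0 (size 24, align 4) → ends 24
within Block: port at 4
0 + 4 = 4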